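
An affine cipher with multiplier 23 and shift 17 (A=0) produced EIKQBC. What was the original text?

The inverse of 23 mod 26 is 17, since 23·17=391≡1. Apply D(y)=17·(y−17) mod 26:
E(4): 17·(4−17)=-221≡13 → N
I(8): 17·(8−17)=-153≡3 → D
K(10): 17·(10−17)=-119≡11 → L
Q(16): 17·(16−17)=-17≡9 → J
B(1): 17·(1−17)=-272≡14 → O
C(2): 17·(2−17)=-255≡5 → F

NDLJOF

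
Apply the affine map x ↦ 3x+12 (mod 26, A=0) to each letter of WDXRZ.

W(22): 3·22+12=78≡0 → A
D(3): 3·3+12=21 → V
X(23): 3·23+12=81≡3 → D
R(17): 3·17+12=63≡11 → L
Z(25): 3·25+12=87≡9 → J

AVDLJ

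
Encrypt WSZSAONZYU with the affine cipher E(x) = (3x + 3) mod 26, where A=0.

RFAFDTQAXL

W(22): 3·22+3=69≡17 → R
S(18): 3·18+3=57≡5 → F
Z(25): 3·25+3=78≡0 → A
S(18): 3·18+3=57≡5 → F
A(0): 3·0+3=3 → D
O(14): 3·14+3=45≡19 → T
N(13): 3·13+3=42≡16 → Q
Z(25): 3·25+3=78≡0 → A
Y(24): 3·24+3=75≡23 → X
U(20): 3·20+3=63≡11 → L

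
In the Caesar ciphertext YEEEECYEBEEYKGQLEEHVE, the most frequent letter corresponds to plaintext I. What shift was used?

The most frequent ciphertext letter is E (appears 10 times).
E is position 4; I is position 8.
Shift = -4≡22.

22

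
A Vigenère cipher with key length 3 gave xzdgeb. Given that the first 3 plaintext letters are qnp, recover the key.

Subtract each crib letter from the matching ciphertext letter (mod 26):
x(23)−q(16)=7 → h
z(25)−n(13)=12 → m
d(3)−p(15)=-12≡14 → o

hmo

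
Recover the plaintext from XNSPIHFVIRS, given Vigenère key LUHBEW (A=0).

MTLOELUBBQO

Repeat the key across the ciphertext: LUHBEWLUHBE
X(23)−L(11): 12 → M
N(13)−U(20): -7≡19 → T
S(18)−H(7): 11 → L
P(15)−B(1): 14 → O
I(8)−E(4): 4 → E
H(7)−W(22): -15≡11 → L
F(5)−L(11): -6≡20 → U
V(21)−U(20): 1 → B
I(8)−H(7): 1 → B
R(17)−B(1): 16 → Q
S(18)−E(4): 14 → O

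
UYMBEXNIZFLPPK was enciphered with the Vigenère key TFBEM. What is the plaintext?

Repeat the key across the ciphertext: TFBEMTFBEMTFBE
U(20)−T(19): 1 → B
Y(24)−F(5): 19 → T
M(12)−B(1): 11 → L
B(1)−E(4): -3≡23 → X
E(4)−M(12): -8≡18 → S
X(23)−T(19): 4 → E
N(13)−F(5): 8 → I
I(8)−B(1): 7 → H
Z(25)−E(4): 21 → V
F(5)−M(12): -7≡19 → T
L(11)−T(19): -8≡18 → S
P(15)−F(5): 10 → K
P(15)−B(1): 14 → O
K(10)−E(4): 6 → G

BTLXSEIHVTSKOG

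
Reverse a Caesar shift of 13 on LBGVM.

YOTIZ

L(11): 11−13=-2≡24 → Y
B(1): 1−13=-12≡14 → O
G(6): 6−13=-7≡19 → T
V(21): 21−13=8 → I
M(12): 12−13=-1≡25 → Z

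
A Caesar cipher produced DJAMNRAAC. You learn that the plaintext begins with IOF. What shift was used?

From the crib: D(3)−I(8)=-5≡21, so the shift is 21.

21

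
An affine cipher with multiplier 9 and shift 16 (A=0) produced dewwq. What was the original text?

nqssa

The inverse of 9 mod 26 is 3, since 9·3=27≡1. Apply D(y)=3·(y−16) mod 26:
d(3): 3·(3−16)=-39≡13 → n
e(4): 3·(4−16)=-36≡16 → q
w(22): 3·(22−16)=18 → s
w(22): 3·(22−16)=18 → s
q(16): 3·(16−16)=0 → a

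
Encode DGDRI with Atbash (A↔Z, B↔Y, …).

WTWIR

D(3) → W(22)
G(6) → T(19)
D(3) → W(22)
R(17) → I(8)
I(8) → R(17)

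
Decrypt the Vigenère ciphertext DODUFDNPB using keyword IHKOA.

VHTGFVGFN

Repeat the key across the ciphertext: IHKOAIHKO
D(3)−I(8): -5≡21 → V
O(14)−H(7): 7 → H
D(3)−K(10): -7≡19 → T
U(20)−O(14): 6 → G
F(5)−A(0): 5 → F
D(3)−I(8): -5≡21 → V
N(13)−H(7): 6 → G
P(15)−K(10): 5 → F
B(1)−O(14): -13≡13 → N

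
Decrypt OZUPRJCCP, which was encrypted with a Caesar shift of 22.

O(14): 14−22=-8≡18 → S
Z(25): 25−22=3 → D
U(20): 20−22=-2≡24 → Y
P(15): 15−22=-7≡19 → T
R(17): 17−22=-5≡21 → V
J(9): 9−22=-13≡13 → N
C(2): 2−22=-20≡6 → G
C(2): 2−22=-20≡6 → G
P(15): 15−22=-7≡19 → T

SDYTVNGGT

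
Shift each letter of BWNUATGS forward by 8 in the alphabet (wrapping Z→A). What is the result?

JEVCIBOA

B(1): 1+8=9 → J
W(22): 22+8=30≡4 → E
N(13): 13+8=21 → V
U(20): 20+8=28≡2 → C
A(0): 0+8=8 → I
T(19): 19+8=27≡1 → B
G(6): 6+8=14 → O
S(18): 18+8=26≡0 → A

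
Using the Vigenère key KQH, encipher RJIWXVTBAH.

BZPGNCDRHR

Repeat the key across the message: KQHKQHKQHK
R(17)+K(10): 27≡1 → B
J(9)+Q(16): 25 → Z
I(8)+H(7): 15 → P
W(22)+K(10): 32≡6 → G
X(23)+Q(16): 39≡13 → N
V(21)+H(7): 28≡2 → C
T(19)+K(10): 29≡3 → D
B(1)+Q(16): 17 → R
A(0)+H(7): 7 → H
H(7)+K(10): 17 → R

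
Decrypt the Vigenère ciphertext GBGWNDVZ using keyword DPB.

DMFTYCSK

Repeat the key across the ciphertext: DPBDPBDP
G(6)−D(3): 3 → D
B(1)−P(15): -14≡12 → M
G(6)−B(1): 5 → F
W(22)−D(3): 19 → T
N(13)−P(15): -2≡24 → Y
D(3)−B(1): 2 → C
V(21)−D(3): 18 → S
Z(25)−P(15): 10 → K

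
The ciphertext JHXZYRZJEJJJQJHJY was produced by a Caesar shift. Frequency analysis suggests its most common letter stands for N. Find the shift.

22

The most frequent ciphertext letter is J (appears 7 times).
J is position 9; N is position 13.
Shift = -4≡22.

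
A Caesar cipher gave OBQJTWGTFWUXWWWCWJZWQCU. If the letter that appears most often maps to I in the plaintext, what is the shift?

The most frequent ciphertext letter is W (appears 7 times).
W is position 22; I is position 8.
Shift = 14.

14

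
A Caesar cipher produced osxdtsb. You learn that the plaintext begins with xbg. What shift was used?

17

From the crib: o(14)−x(23)=-9≡17, so the shift is 17.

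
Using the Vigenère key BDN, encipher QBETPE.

RERUSR

Repeat the key across the message: BDNBDN
Q(16)+B(1): 17 → R
B(1)+D(3): 4 → E
E(4)+N(13): 17 → R
T(19)+B(1): 20 → U
P(15)+D(3): 18 → S
E(4)+N(13): 17 → R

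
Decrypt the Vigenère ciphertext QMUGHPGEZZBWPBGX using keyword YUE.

SSQINLIKVBHSRHCZ

Repeat the key across the ciphertext: YUEYUEYUEYUEYUEY
Q(16)−Y(24): -8≡18 → S
M(12)−U(20): -8≡18 → S
U(20)−E(4): 16 → Q
G(6)−Y(24): -18≡8 → I
H(7)−U(20): -13≡13 → N
P(15)−E(4): 11 → L
G(6)−Y(24): -18≡8 → I
E(4)−U(20): -16≡10 → K
Z(25)−E(4): 21 → V
Z(25)−Y(24): 1 → B
B(1)−U(20): -19≡7 → H
W(22)−E(4): 18 → S
P(15)−Y(24): -9≡17 → R
B(1)−U(20): -19≡7 → H
G(6)−E(4): 2 → C
X(23)−Y(24): -1≡25 → Z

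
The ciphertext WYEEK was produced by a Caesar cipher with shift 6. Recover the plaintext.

QSYYE

W(22): 22−6=16 → Q
Y(24): 24−6=18 → S
E(4): 4−6=-2≡24 → Y
E(4): 4−6=-2≡24 → Y
K(10): 10−6=4 → E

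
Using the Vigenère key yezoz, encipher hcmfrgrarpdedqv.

Repeat the key across the message: yezozyezozyezoz
h(7)+y(24): 31≡5 → f
c(2)+e(4): 6 → g
m(12)+z(25): 37≡11 → l
f(5)+o(14): 19 → t
r(17)+z(25): 42≡16 → q
g(6)+y(24): 30≡4 → e
r(17)+e(4): 21 → v
a(0)+z(25): 25 → z
r(17)+o(14): 31≡5 → f
p(15)+z(25): 40≡14 → o
d(3)+y(24): 27≡1 → b
e(4)+e(4): 8 → i
d(3)+z(25): 28≡2 → c
q(16)+o(14): 30≡4 → e
v(21)+z(25): 46≡20 → u

fgltqevzfobiceu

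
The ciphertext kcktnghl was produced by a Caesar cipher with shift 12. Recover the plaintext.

k(10): 10−12=-2≡24 → y
c(2): 2−12=-10≡16 → q
k(10): 10−12=-2≡24 → y
t(19): 19−12=7 → h
n(13): 13−12=1 → b
g(6): 6−12=-6≡20 → u
h(7): 7−12=-5≡21 → v
l(11): 11−12=-1≡25 → z

yqyhbuvz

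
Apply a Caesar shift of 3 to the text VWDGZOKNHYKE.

YZGJCRNQKBNH

V(21): 21+3=24 → Y
W(22): 22+3=25 → Z
D(3): 3+3=6 → G
G(6): 6+3=9 → J
Z(25): 25+3=28≡2 → C
O(14): 14+3=17 → R
K(10): 10+3=13 → N
N(13): 13+3=16 → Q
H(7): 7+3=10 → K
Y(24): 24+3=27≡1 → B
K(10): 10+3=13 → N
E(4): 4+3=7 → H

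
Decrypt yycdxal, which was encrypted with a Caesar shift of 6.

sswxruf

y(24): 24−6=18 → s
y(24): 24−6=18 → s
c(2): 2−6=-4≡22 → w
d(3): 3−6=-3≡23 → x
x(23): 23−6=17 → r
a(0): 0−6=-6≡20 → u
l(11): 11−6=5 → f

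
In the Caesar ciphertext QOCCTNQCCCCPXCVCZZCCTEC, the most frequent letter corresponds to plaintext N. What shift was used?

The most frequent ciphertext letter is C (appears 11 times).
C is position 2; N is position 13.
Shift = -11≡15.

15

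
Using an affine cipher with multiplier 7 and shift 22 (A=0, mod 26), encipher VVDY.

V(21): 7·21+22=169≡13 → N
V(21): 7·21+22=169≡13 → N
D(3): 7·3+22=43≡17 → R
Y(24): 7·24+22=190≡8 → I

NNRI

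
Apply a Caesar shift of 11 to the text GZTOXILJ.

RKEZITWU

G(6): 6+11=17 → R
Z(25): 25+11=36≡10 → K
T(19): 19+11=30≡4 → E
O(14): 14+11=25 → Z
X(23): 23+11=34≡8 → I
I(8): 8+11=19 → T
L(11): 11+11=22 → W
J(9): 9+11=20 → U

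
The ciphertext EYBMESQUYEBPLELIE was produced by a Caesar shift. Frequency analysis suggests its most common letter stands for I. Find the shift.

The most frequent ciphertext letter is E (appears 5 times).
E is position 4; I is position 8.
Shift = -4≡22.

22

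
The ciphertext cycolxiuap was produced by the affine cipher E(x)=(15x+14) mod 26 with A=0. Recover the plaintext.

The inverse of 15 mod 26 is 7, since 15·7=105≡1. Apply D(y)=7·(y−14) mod 26:
c(2): 7·(2−14)=-84≡20 → u
y(24): 7·(24−14)=70≡18 → s
c(2): 7·(2−14)=-84≡20 → u
o(14): 7·(14−14)=0 → a
l(11): 7·(11−14)=-21≡5 → f
x(23): 7·(23−14)=63≡11 → l
i(8): 7·(8−14)=-42≡10 → k
u(20): 7·(20−14)=42≡16 → q
a(0): 7·(0−14)=-98≡6 → g
p(15): 7·(15−14)=7 → h

usuaflkqgh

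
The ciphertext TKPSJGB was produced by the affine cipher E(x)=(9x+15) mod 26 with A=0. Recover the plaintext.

MLAJIZK

The inverse of 9 mod 26 is 3, since 9·3=27≡1. Apply D(y)=3·(y−15) mod 26:
T(19): 3·(19−15)=12 → M
K(10): 3·(10−15)=-15≡11 → L
P(15): 3·(15−15)=0 → A
S(18): 3·(18−15)=9 → J
J(9): 3·(9−15)=-18≡8 → I
G(6): 3·(6−15)=-27≡25 → Z
B(1): 3·(1−15)=-42≡10 → K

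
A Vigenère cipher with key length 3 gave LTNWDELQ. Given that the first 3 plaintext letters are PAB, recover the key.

Subtract each crib letter from the matching ciphertext letter (mod 26):
L(11)−P(15)=-4≡22 → W
T(19)−A(0)=19 → T
N(13)−B(1)=12 → M

WTM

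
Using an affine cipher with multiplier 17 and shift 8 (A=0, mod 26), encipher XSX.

JCJ

X(23): 17·23+8=399≡9 → J
S(18): 17·18+8=314≡2 → C
X(23): 17·23+8=399≡9 → J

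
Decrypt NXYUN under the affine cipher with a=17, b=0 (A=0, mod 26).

NJGSN

The inverse of 17 mod 26 is 23, since 17·23=391≡1. Apply D(y)=23·(y−0) mod 26:
N(13): 23·(13−0)=299≡13 → N
X(23): 23·(23−0)=529≡9 → J
Y(24): 23·(24−0)=552≡6 → G
U(20): 23·(20−0)=460≡18 → S
N(13): 23·(13−0)=299≡13 → N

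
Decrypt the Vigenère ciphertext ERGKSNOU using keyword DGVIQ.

Repeat the key across the ciphertext: DGVIQDGV
E(4)−D(3): 1 → B
R(17)−G(6): 11 → L
G(6)−V(21): -15≡11 → L
K(10)−I(8): 2 → C
S(18)−Q(16): 2 → C
N(13)−D(3): 10 → K
O(14)−G(6): 8 → I
U(20)−V(21): -1≡25 → Z

BLLCCKIZ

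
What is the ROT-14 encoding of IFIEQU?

WTWSEI

I(8): 8+14=22 → W
F(5): 5+14=19 → T
I(8): 8+14=22 → W
E(4): 4+14=18 → S
Q(16): 16+14=30≡4 → E
U(20): 20+14=34≡8 → I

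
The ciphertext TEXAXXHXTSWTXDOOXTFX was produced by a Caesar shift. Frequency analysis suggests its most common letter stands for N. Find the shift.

The most frequent ciphertext letter is X (appears 7 times).
X is position 23; N is position 13.
Shift = 10.

10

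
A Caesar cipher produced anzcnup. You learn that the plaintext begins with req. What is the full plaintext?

reqtelg

From the crib: a(0)−r(17)=-17≡9, so the shift is 9.
Subtract 9 from each ciphertext letter:
a(0): 0−9=-9≡17 → r
n(13): 13−9=4 → e
z(25): 25−9=16 → q
c(2): 2−9=-7≡19 → t
n(13): 13−9=4 → e
u(20): 20−9=11 → l
p(15): 15−9=6 → g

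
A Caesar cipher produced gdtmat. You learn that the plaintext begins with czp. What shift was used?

From the crib: g(6)−c(2)=4, so the shift is 4.

4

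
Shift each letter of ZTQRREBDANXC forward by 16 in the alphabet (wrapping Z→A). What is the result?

PJGHHURTQDNS

Z(25): 25+16=41≡15 → P
T(19): 19+16=35≡9 → J
Q(16): 16+16=32≡6 → G
R(17): 17+16=33≡7 → H
R(17): 17+16=33≡7 → H
E(4): 4+16=20 → U
B(1): 1+16=17 → R
D(3): 3+16=19 → T
A(0): 0+16=16 → Q
N(13): 13+16=29≡3 → D
X(23): 23+16=39≡13 → N
C(2): 2+16=18 → S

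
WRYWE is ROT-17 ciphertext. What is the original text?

FAHFN

W(22): 22−17=5 → F
R(17): 17−17=0 → A
Y(24): 24−17=7 → H
W(22): 22−17=5 → F
E(4): 4−17=-13≡13 → N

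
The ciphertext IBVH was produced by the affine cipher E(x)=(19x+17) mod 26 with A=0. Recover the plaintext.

FGSU

The inverse of 19 mod 26 is 11, since 19·11=209≡1. Apply D(y)=11·(y−17) mod 26:
I(8): 11·(8−17)=-99≡5 → F
B(1): 11·(1−17)=-176≡6 → G
V(21): 11·(21−17)=44≡18 → S
H(7): 11·(7−17)=-110≡20 → U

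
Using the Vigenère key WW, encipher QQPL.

Repeat the key across the message: WWWW
Q(16)+W(22): 38≡12 → M
Q(16)+W(22): 38≡12 → M
P(15)+W(22): 37≡11 → L
L(11)+W(22): 33≡7 → H

MMLH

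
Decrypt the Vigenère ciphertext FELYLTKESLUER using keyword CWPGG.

DIWSFROPMFSIC

Repeat the key across the ciphertext: CWPGGCWPGGCWP
F(5)−C(2): 3 → D
E(4)−W(22): -18≡8 → I
L(11)−P(15): -4≡22 → W
Y(24)−G(6): 18 → S
L(11)−G(6): 5 → F
T(19)−C(2): 17 → R
K(10)−W(22): -12≡14 → O
E(4)−P(15): -11≡15 → P
S(18)−G(6): 12 → M
L(11)−G(6): 5 → F
U(20)−C(2): 18 → S
E(4)−W(22): -18≡8 → I
R(17)−P(15): 2 → C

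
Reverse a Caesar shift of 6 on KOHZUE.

K(10): 10−6=4 → E
O(14): 14−6=8 → I
H(7): 7−6=1 → B
Z(25): 25−6=19 → T
U(20): 20−6=14 → O
E(4): 4−6=-2≡24 → Y

EIBTOY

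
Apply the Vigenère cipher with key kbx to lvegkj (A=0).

vwbqlg

Repeat the key across the message: kbxkbx
l(11)+k(10): 21 → v
v(21)+b(1): 22 → w
e(4)+x(23): 27≡1 → b
g(6)+k(10): 16 → q
k(10)+b(1): 11 → l
j(9)+x(23): 32≡6 → g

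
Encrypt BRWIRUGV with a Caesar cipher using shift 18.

TJOAJMYN

B(1): 1+18=19 → T
R(17): 17+18=35≡9 → J
W(22): 22+18=40≡14 → O
I(8): 8+18=26≡0 → A
R(17): 17+18=35≡9 → J
U(20): 20+18=38≡12 → M
G(6): 6+18=24 → Y
V(21): 21+18=39≡13 → N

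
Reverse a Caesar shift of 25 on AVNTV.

A(0): 0−25=-25≡1 → B
V(21): 21−25=-4≡22 → W
N(13): 13−25=-12≡14 → O
T(19): 19−25=-6≡20 → U
V(21): 21−25=-4≡22 → W

BWOUW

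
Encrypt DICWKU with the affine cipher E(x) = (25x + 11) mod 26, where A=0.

IDJPBR

D(3): 25·3+11=86≡8 → I
I(8): 25·8+11=211≡3 → D
C(2): 25·2+11=61≡9 → J
W(22): 25·22+11=561≡15 → P
K(10): 25·10+11=261≡1 → B
U(20): 25·20+11=511≡17 → R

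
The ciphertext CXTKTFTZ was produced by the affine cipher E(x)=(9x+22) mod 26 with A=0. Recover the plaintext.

The inverse of 9 mod 26 is 3, since 9·3=27≡1. Apply D(y)=3·(y−22) mod 26:
C(2): 3·(2−22)=-60≡18 → S
X(23): 3·(23−22)=3 → D
T(19): 3·(19−22)=-9≡17 → R
K(10): 3·(10−22)=-36≡16 → Q
T(19): 3·(19−22)=-9≡17 → R
F(5): 3·(5−22)=-51≡1 → B
T(19): 3·(19−22)=-9≡17 → R
Z(25): 3·(25−22)=9 → J

SDRQRBRJ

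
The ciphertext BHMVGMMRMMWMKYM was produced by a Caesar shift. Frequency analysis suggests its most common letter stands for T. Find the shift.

19

The most frequent ciphertext letter is M (appears 7 times).
M is position 12; T is position 19.
Shift = -7≡19.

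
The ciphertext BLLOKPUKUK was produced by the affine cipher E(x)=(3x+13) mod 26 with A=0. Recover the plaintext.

The inverse of 3 mod 26 is 9, since 3·9=27≡1. Apply D(y)=9·(y−13) mod 26:
B(1): 9·(1−13)=-108≡22 → W
L(11): 9·(11−13)=-18≡8 → I
L(11): 9·(11−13)=-18≡8 → I
O(14): 9·(14−13)=9 → J
K(10): 9·(10−13)=-27≡25 → Z
P(15): 9·(15−13)=18 → S
U(20): 9·(20−13)=63≡11 → L
K(10): 9·(10−13)=-27≡25 → Z
U(20): 9·(20−13)=63≡11 → L
K(10): 9·(10−13)=-27≡25 → Z

WIIJZSLZLZ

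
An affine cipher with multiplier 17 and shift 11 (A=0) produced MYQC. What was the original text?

The inverse of 17 mod 26 is 23, since 17·23=391≡1. Apply D(y)=23·(y−11) mod 26:
M(12): 23·(12−11)=23 → X
Y(24): 23·(24−11)=299≡13 → N
Q(16): 23·(16−11)=115≡11 → L
C(2): 23·(2−11)=-207≡1 → B

XNLB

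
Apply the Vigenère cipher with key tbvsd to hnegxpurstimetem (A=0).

aozyaivmkwbnzlhf

Repeat the key across the message: tbvsdtbvsdtbvsdt
h(7)+t(19): 26≡0 → a
n(13)+b(1): 14 → o
e(4)+v(21): 25 → z
g(6)+s(18): 24 → y
x(23)+d(3): 26≡0 → a
p(15)+t(19): 34≡8 → i
u(20)+b(1): 21 → v
r(17)+v(21): 38≡12 → m
s(18)+s(18): 36≡10 → k
t(19)+d(3): 22 → w
i(8)+t(19): 27≡1 → b
m(12)+b(1): 13 → n
e(4)+v(21): 25 → z
t(19)+s(18): 37≡11 → l
e(4)+d(3): 7 → h
m(12)+t(19): 31≡5 → f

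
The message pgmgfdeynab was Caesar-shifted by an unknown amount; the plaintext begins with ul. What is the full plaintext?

ulrlkijdsfg

From the crib: p(15)−u(20)=-5≡21, so the shift is 21.
Subtract 21 from each ciphertext letter:
p(15): 15−21=-6≡20 → u
g(6): 6−21=-15≡11 → l
m(12): 12−21=-9≡17 → r
g(6): 6−21=-15≡11 → l
f(5): 5−21=-16≡10 → k
d(3): 3−21=-18≡8 → i
e(4): 4−21=-17≡9 → j
y(24): 24−21=3 → d
n(13): 13−21=-8≡18 → s
a(0): 0−21=-21≡5 → f
b(1): 1−21=-20≡6 → g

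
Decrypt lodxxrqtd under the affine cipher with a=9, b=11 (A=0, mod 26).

ajckkspyc

The inverse of 9 mod 26 is 3, since 9·3=27≡1. Apply D(y)=3·(y−11) mod 26:
l(11): 3·(11−11)=0 → a
o(14): 3·(14−11)=9 → j
d(3): 3·(3−11)=-24≡2 → c
x(23): 3·(23−11)=36≡10 → k
x(23): 3·(23−11)=36≡10 → k
r(17): 3·(17−11)=18 → s
q(16): 3·(16−11)=15 → p
t(19): 3·(19−11)=24 → y
d(3): 3·(3−11)=-24≡2 → c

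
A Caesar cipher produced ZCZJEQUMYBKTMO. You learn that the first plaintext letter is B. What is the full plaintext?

BEBLGSWOADMVOQ

From the crib: Z(25)−B(1)=24, so the shift is 24.
Subtract 24 from each ciphertext letter:
Z(25): 25−24=1 → B
C(2): 2−24=-22≡4 → E
Z(25): 25−24=1 → B
J(9): 9−24=-15≡11 → L
E(4): 4−24=-20≡6 → G
Q(16): 16−24=-8≡18 → S
U(20): 20−24=-4≡22 → W
M(12): 12−24=-12≡14 → O
Y(24): 24−24=0 → A
B(1): 1−24=-23≡3 → D
K(10): 10−24=-14≡12 → M
T(19): 19−24=-5≡21 → V
M(12): 12−24=-12≡14 → O
O(14): 14−24=-10≡16 → Q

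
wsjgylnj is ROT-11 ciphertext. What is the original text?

lhyvnacy

w(22): 22−11=11 → l
s(18): 18−11=7 → h
j(9): 9−11=-2≡24 → y
g(6): 6−11=-5≡21 → v
y(24): 24−11=13 → n
l(11): 11−11=0 → a
n(13): 13−11=2 → c
j(9): 9−11=-2≡24 → y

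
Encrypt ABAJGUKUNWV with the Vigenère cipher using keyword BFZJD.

Repeat the key across the message: BFZJDBFZJDB
A(0)+B(1): 1 → B
B(1)+F(5): 6 → G
A(0)+Z(25): 25 → Z
J(9)+J(9): 18 → S
G(6)+D(3): 9 → J
U(20)+B(1): 21 → V
K(10)+F(5): 15 → P
U(20)+Z(25): 45≡19 → T
N(13)+J(9): 22 → W
W(22)+D(3): 25 → Z
V(21)+B(1): 22 → W

BGZSJVPTWZW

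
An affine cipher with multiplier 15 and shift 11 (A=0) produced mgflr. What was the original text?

hrkaq

The inverse of 15 mod 26 is 7, since 15·7=105≡1. Apply D(y)=7·(y−11) mod 26:
m(12): 7·(12−11)=7 → h
g(6): 7·(6−11)=-35≡17 → r
f(5): 7·(5−11)=-42≡10 → k
l(11): 7·(11−11)=0 → a
r(17): 7·(17−11)=42≡16 → q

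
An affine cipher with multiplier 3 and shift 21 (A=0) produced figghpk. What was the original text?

The inverse of 3 mod 26 is 9, since 3·9=27≡1. Apply D(y)=9·(y−21) mod 26:
f(5): 9·(5−21)=-144≡12 → m
i(8): 9·(8−21)=-117≡13 → n
g(6): 9·(6−21)=-135≡21 → v
g(6): 9·(6−21)=-135≡21 → v
h(7): 9·(7−21)=-126≡4 → e
p(15): 9·(15−21)=-54≡24 → y
k(10): 9·(10−21)=-99≡5 → f

mnvveyf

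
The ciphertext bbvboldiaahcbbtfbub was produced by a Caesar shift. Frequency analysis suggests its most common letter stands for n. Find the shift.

The most frequent ciphertext letter is b (appears 7 times).
b is position 1; n is position 13.
Shift = -12≡14.

14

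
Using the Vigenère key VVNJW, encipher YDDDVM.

TYQMRH

Repeat the key across the message: VVNJWV
Y(24)+V(21): 45≡19 → T
D(3)+V(21): 24 → Y
D(3)+N(13): 16 → Q
D(3)+J(9): 12 → M
V(21)+W(22): 43≡17 → R
M(12)+V(21): 33≡7 → H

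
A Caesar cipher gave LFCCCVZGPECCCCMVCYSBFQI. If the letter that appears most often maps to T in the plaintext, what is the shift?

9

The most frequent ciphertext letter is C (appears 8 times).
C is position 2; T is position 19.
Shift = -17≡9.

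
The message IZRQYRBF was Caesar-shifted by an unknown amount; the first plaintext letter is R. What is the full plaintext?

RIAZHAKO

From the crib: I(8)−R(17)=-9≡17, so the shift is 17.
Subtract 17 from each ciphertext letter:
I(8): 8−17=-9≡17 → R
Z(25): 25−17=8 → I
R(17): 17−17=0 → A
Q(16): 16−17=-1≡25 → Z
Y(24): 24−17=7 → H
R(17): 17−17=0 → A
B(1): 1−17=-16≡10 → K
F(5): 5−17=-12≡14 → O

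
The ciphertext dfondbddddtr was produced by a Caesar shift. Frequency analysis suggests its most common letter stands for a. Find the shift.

3

The most frequent ciphertext letter is d (appears 6 times).
d is position 3; a is position 0.
Shift = 3.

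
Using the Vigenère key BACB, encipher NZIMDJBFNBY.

Repeat the key across the message: BACBBACBBAC
N(13)+B(1): 14 → O
Z(25)+A(0): 25 → Z
I(8)+C(2): 10 → K
M(12)+B(1): 13 → N
D(3)+B(1): 4 → E
J(9)+A(0): 9 → J
B(1)+C(2): 3 → D
F(5)+B(1): 6 → G
N(13)+B(1): 14 → O
B(1)+A(0): 1 → B
Y(24)+C(2): 26≡0 → A

OZKNEJDGOBA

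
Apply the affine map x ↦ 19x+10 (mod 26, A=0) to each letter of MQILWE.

ECGLMI

M(12): 19·12+10=238≡4 → E
Q(16): 19·16+10=314≡2 → C
I(8): 19·8+10=162≡6 → G
L(11): 19·11+10=219≡11 → L
W(22): 19·22+10=428≡12 → M
E(4): 19·4+10=86≡8 → I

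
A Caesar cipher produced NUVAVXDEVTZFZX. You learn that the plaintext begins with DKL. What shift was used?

10

From the crib: N(13)−D(3)=10, so the shift is 10.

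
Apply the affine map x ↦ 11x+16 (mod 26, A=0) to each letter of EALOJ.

IQHOL

E(4): 11·4+16=60≡8 → I
A(0): 11·0+16=16 → Q
L(11): 11·11+16=137≡7 → H
O(14): 11·14+16=170≡14 → O
J(9): 11·9+16=115≡11 → L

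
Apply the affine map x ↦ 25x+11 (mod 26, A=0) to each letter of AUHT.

LRES

A(0): 25·0+11=11 → L
U(20): 25·20+11=511≡17 → R
H(7): 25·7+11=186≡4 → E
T(19): 25·19+11=486≡18 → S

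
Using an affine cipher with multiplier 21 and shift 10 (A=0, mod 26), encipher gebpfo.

gqfnls

g(6): 21·6+10=136≡6 → g
e(4): 21·4+10=94≡16 → q
b(1): 21·1+10=31≡5 → f
p(15): 21·15+10=325≡13 → n
f(5): 21·5+10=115≡11 → l
o(14): 21·14+10=304≡18 → s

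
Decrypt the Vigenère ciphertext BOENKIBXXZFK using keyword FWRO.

WSNZFMKJSDOW

Repeat the key across the ciphertext: FWROFWROFWRO
B(1)−F(5): -4≡22 → W
O(14)−W(22): -8≡18 → S
E(4)−R(17): -13≡13 → N
N(13)−O(14): -1≡25 → Z
K(10)−F(5): 5 → F
I(8)−W(22): -14≡12 → M
B(1)−R(17): -16≡10 → K
X(23)−O(14): 9 → J
X(23)−F(5): 18 → S
Z(25)−W(22): 3 → D
F(5)−R(17): -12≡14 → O
K(10)−O(14): -4≡22 → W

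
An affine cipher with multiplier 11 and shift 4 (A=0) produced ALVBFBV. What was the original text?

The inverse of 11 mod 26 is 19, since 11·19=209≡1. Apply D(y)=19·(y−4) mod 26:
A(0): 19·(0−4)=-76≡2 → C
L(11): 19·(11−4)=133≡3 → D
V(21): 19·(21−4)=323≡11 → L
B(1): 19·(1−4)=-57≡21 → V
F(5): 19·(5−4)=19 → T
B(1): 19·(1−4)=-57≡21 → V
V(21): 19·(21−4)=323≡11 → L

CDLVTVL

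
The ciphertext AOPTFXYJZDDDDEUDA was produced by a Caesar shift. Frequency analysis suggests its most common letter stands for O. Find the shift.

15

The most frequent ciphertext letter is D (appears 5 times).
D is position 3; O is position 14.
Shift = -11≡15.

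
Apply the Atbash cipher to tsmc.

ghnx

t(19) → g(6)
s(18) → h(7)
m(12) → n(13)
c(2) → x(23)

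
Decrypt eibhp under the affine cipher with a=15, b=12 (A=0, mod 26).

The inverse of 15 mod 26 is 7, since 15·7=105≡1. Apply D(y)=7·(y−12) mod 26:
e(4): 7·(4−12)=-56≡22 → w
i(8): 7·(8−12)=-28≡24 → y
b(1): 7·(1−12)=-77≡1 → b
h(7): 7·(7−12)=-35≡17 → r
p(15): 7·(15−12)=21 → v

wybrv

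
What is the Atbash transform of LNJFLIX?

OMQUORC

L(11) → O(14)
N(13) → M(12)
J(9) → Q(16)
F(5) → U(20)
L(11) → O(14)
I(8) → R(17)
X(23) → C(2)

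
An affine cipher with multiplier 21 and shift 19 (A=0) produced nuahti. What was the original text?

wfjsax

The inverse of 21 mod 26 is 5, since 21·5=105≡1. Apply D(y)=5·(y−19) mod 26:
n(13): 5·(13−19)=-30≡22 → w
u(20): 5·(20−19)=5 → f
a(0): 5·(0−19)=-95≡9 → j
h(7): 5·(7−19)=-60≡18 → s
t(19): 5·(19−19)=0 → a
i(8): 5·(8−19)=-55≡23 → x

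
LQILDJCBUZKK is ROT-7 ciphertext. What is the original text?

L(11): 11−7=4 → E
Q(16): 16−7=9 → J
I(8): 8−7=1 → B
L(11): 11−7=4 → E
D(3): 3−7=-4≡22 → W
J(9): 9−7=2 → C
C(2): 2−7=-5≡21 → V
B(1): 1−7=-6≡20 → U
U(20): 20−7=13 → N
Z(25): 25−7=18 → S
K(10): 10−7=3 → D
K(10): 10−7=3 → D

EJBEWCVUNSDD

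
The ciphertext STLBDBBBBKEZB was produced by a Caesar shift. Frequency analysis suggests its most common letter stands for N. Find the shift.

14

The most frequent ciphertext letter is B (appears 6 times).
B is position 1; N is position 13.
Shift = -12≡14.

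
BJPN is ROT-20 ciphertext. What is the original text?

HPVT

B(1): 1−20=-19≡7 → H
J(9): 9−20=-11≡15 → P
P(15): 15−20=-5≡21 → V
N(13): 13−20=-7≡19 → T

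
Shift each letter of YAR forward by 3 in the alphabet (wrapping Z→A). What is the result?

BDU

Y(24): 24+3=27≡1 → B
A(0): 0+3=3 → D
R(17): 17+3=20 → U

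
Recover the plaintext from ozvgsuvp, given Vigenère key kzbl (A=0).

Repeat the key across the ciphertext: kzblkzbl
o(14)−k(10): 4 → e
z(25)−z(25): 0 → a
v(21)−b(1): 20 → u
g(6)−l(11): -5≡21 → v
s(18)−k(10): 8 → i
u(20)−z(25): -5≡21 → v
v(21)−b(1): 20 → u
p(15)−l(11): 4 → e

eauvivue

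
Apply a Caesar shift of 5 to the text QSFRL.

VXKWQ

Q(16): 16+5=21 → V
S(18): 18+5=23 → X
F(5): 5+5=10 → K
R(17): 17+5=22 → W
L(11): 11+5=16 → Q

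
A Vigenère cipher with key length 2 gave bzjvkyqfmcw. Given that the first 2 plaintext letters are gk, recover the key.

vp

Subtract each crib letter from the matching ciphertext letter (mod 26):
b(1)−g(6)=-5≡21 → v
z(25)−k(10)=15 → p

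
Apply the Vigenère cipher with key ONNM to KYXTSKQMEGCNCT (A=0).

YLKFGXDYSTPZQG

Repeat the key across the message: ONNMONNMONNMON
K(10)+O(14): 24 → Y
Y(24)+N(13): 37≡11 → L
X(23)+N(13): 36≡10 → K
T(19)+M(12): 31≡5 → F
S(18)+O(14): 32≡6 → G
K(10)+N(13): 23 → X
Q(16)+N(13): 29≡3 → D
M(12)+M(12): 24 → Y
E(4)+O(14): 18 → S
G(6)+N(13): 19 → T
C(2)+N(13): 15 → P
N(13)+M(12): 25 → Z
C(2)+O(14): 16 → Q
T(19)+N(13): 32≡6 → G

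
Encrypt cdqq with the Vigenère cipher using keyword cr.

Repeat the key across the message: crcr
c(2)+c(2): 4 → e
d(3)+r(17): 20 → u
q(16)+c(2): 18 → s
q(16)+r(17): 33≡7 → h

eush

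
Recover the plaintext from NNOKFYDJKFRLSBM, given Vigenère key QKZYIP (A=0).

XDPMXJNZLHJWCRN

Repeat the key across the ciphertext: QKZYIPQKZYIPQKZ
N(13)−Q(16): -3≡23 → X
N(13)−K(10): 3 → D
O(14)−Z(25): -11≡15 → P
K(10)−Y(24): -14≡12 → M
F(5)−I(8): -3≡23 → X
Y(24)−P(15): 9 → J
D(3)−Q(16): -13≡13 → N
J(9)−K(10): -1≡25 → Z
K(10)−Z(25): -15≡11 → L
F(5)−Y(24): -19≡7 → H
R(17)−I(8): 9 → J
L(11)−P(15): -4≡22 → W
S(18)−Q(16): 2 → C
B(1)−K(10): -9≡17 → R
M(12)−Z(25): -13≡13 → N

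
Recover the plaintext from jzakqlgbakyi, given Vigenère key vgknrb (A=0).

Repeat the key across the ciphertext: vgknrbvgknrb
j(9)−v(21): -12≡14 → o
z(25)−g(6): 19 → t
a(0)−k(10): -10≡16 → q
k(10)−n(13): -3≡23 → x
q(16)−r(17): -1≡25 → z
l(11)−b(1): 10 → k
g(6)−v(21): -15≡11 → l
b(1)−g(6): -5≡21 → v
a(0)−k(10): -10≡16 → q
k(10)−n(13): -3≡23 → x
y(24)−r(17): 7 → h
i(8)−b(1): 7 → h

otqxzklvqxhh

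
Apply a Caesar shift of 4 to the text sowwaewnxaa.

wsaaeiarbee

s(18): 18+4=22 → w
o(14): 14+4=18 → s
w(22): 22+4=26≡0 → a
w(22): 22+4=26≡0 → a
a(0): 0+4=4 → e
e(4): 4+4=8 → i
w(22): 22+4=26≡0 → a
n(13): 13+4=17 → r
x(23): 23+4=27≡1 → b
a(0): 0+4=4 → e
a(0): 0+4=4 → e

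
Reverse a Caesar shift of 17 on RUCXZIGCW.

ADLGIRPLF

R(17): 17−17=0 → A
U(20): 20−17=3 → D
C(2): 2−17=-15≡11 → L
X(23): 23−17=6 → G
Z(25): 25−17=8 → I
I(8): 8−17=-9≡17 → R
G(6): 6−17=-11≡15 → P
C(2): 2−17=-15≡11 → L
W(22): 22−17=5 → F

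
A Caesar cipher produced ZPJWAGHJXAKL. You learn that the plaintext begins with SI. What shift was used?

7

From the crib: Z(25)−S(18)=7, so the shift is 7.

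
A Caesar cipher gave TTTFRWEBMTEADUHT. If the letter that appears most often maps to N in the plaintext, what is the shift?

The most frequent ciphertext letter is T (appears 5 times).
T is position 19; N is position 13.
Shift = 6.

6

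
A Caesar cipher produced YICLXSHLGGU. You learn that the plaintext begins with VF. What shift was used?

3

From the crib: Y(24)−V(21)=3, so the shift is 3.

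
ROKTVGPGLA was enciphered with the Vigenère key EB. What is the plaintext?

Repeat the key across the ciphertext: EBEBEBEBEB
R(17)−E(4): 13 → N
O(14)−B(1): 13 → N
K(10)−E(4): 6 → G
T(19)−B(1): 18 → S
V(21)−E(4): 17 → R
G(6)−B(1): 5 → F
P(15)−E(4): 11 → L
G(6)−B(1): 5 → F
L(11)−E(4): 7 → H
A(0)−B(1): -1≡25 → Z

NNGSRFLFHZ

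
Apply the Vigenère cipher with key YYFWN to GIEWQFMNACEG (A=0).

Repeat the key across the message: YYFWNYYFWNYY
G(6)+Y(24): 30≡4 → E
I(8)+Y(24): 32≡6 → G
E(4)+F(5): 9 → J
W(22)+W(22): 44≡18 → S
Q(16)+N(13): 29≡3 → D
F(5)+Y(24): 29≡3 → D
M(12)+Y(24): 36≡10 → K
N(13)+F(5): 18 → S
A(0)+W(22): 22 → W
C(2)+N(13): 15 → P
E(4)+Y(24): 28≡2 → C
G(6)+Y(24): 30≡4 → E

EGJSDDKSWPCE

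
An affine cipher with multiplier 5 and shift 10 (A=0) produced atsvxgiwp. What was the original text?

yhmxnuksb

The inverse of 5 mod 26 is 21, since 5·21=105≡1. Apply D(y)=21·(y−10) mod 26:
a(0): 21·(0−10)=-210≡24 → y
t(19): 21·(19−10)=189≡7 → h
s(18): 21·(18−10)=168≡12 → m
v(21): 21·(21−10)=231≡23 → x
x(23): 21·(23−10)=273≡13 → n
g(6): 21·(6−10)=-84≡20 → u
i(8): 21·(8−10)=-42≡10 → k
w(22): 21·(22−10)=252≡18 → s
p(15): 21·(15−10)=105≡1 → b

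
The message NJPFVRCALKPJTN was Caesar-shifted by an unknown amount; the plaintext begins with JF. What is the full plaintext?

From the crib: N(13)−J(9)=4, so the shift is 4.
Subtract 4 from each ciphertext letter:
N(13): 13−4=9 → J
J(9): 9−4=5 → F
P(15): 15−4=11 → L
F(5): 5−4=1 → B
V(21): 21−4=17 → R
R(17): 17−4=13 → N
C(2): 2−4=-2≡24 → Y
A(0): 0−4=-4≡22 → W
L(11): 11−4=7 → H
K(10): 10−4=6 → G
P(15): 15−4=11 → L
J(9): 9−4=5 → F
T(19): 19−4=15 → P
N(13): 13−4=9 → J

JFLBRNYWHGLFPJ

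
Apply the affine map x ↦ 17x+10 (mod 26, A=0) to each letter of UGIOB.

U(20): 17·20+10=350≡12 → M
G(6): 17·6+10=112≡8 → I
I(8): 17·8+10=146≡16 → Q
O(14): 17·14+10=248≡14 → O
B(1): 17·1+10=27≡1 → B

MIQOB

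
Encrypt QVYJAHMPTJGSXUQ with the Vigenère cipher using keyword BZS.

RUQKZZNOLKFKYTI

Repeat the key across the message: BZSBZSBZSBZSBZS
Q(16)+B(1): 17 → R
V(21)+Z(25): 46≡20 → U
Y(24)+S(18): 42≡16 → Q
J(9)+B(1): 10 → K
A(0)+Z(25): 25 → Z
H(7)+S(18): 25 → Z
M(12)+B(1): 13 → N
P(15)+Z(25): 40≡14 → O
T(19)+S(18): 37≡11 → L
J(9)+B(1): 10 → K
G(6)+Z(25): 31≡5 → F
S(18)+S(18): 36≡10 → K
X(23)+B(1): 24 → Y
U(20)+Z(25): 45≡19 → T
Q(16)+S(18): 34≡8 → I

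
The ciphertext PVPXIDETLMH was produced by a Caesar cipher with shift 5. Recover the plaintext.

KQKSDYZOGHC

P(15): 15−5=10 → K
V(21): 21−5=16 → Q
P(15): 15−5=10 → K
X(23): 23−5=18 → S
I(8): 8−5=3 → D
D(3): 3−5=-2≡24 → Y
E(4): 4−5=-1≡25 → Z
T(19): 19−5=14 → O
L(11): 11−5=6 → G
M(12): 12−5=7 → H
H(7): 7−5=2 → C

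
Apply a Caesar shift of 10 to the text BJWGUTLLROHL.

LTGQEDVVBYRV

B(1): 1+10=11 → L
J(9): 9+10=19 → T
W(22): 22+10=32≡6 → G
G(6): 6+10=16 → Q
U(20): 20+10=30≡4 → E
T(19): 19+10=29≡3 → D
L(11): 11+10=21 → V
L(11): 11+10=21 → V
R(17): 17+10=27≡1 → B
O(14): 14+10=24 → Y
H(7): 7+10=17 → R
L(11): 11+10=21 → V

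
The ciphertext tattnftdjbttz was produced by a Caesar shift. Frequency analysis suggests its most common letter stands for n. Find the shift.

6

The most frequent ciphertext letter is t (appears 6 times).
t is position 19; n is position 13.
Shift = 6.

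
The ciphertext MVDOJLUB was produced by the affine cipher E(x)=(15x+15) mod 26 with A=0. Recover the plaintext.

FQUTKYJG

The inverse of 15 mod 26 is 7, since 15·7=105≡1. Apply D(y)=7·(y−15) mod 26:
M(12): 7·(12−15)=-21≡5 → F
V(21): 7·(21−15)=42≡16 → Q
D(3): 7·(3−15)=-84≡20 → U
O(14): 7·(14−15)=-7≡19 → T
J(9): 7·(9−15)=-42≡10 → K
L(11): 7·(11−15)=-28≡24 → Y
U(20): 7·(20−15)=35≡9 → J
B(1): 7·(1−15)=-98≡6 → G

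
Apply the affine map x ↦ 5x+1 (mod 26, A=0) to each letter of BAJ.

GBU

B(1): 5·1+1=6 → G
A(0): 5·0+1=1 → B
J(9): 5·9+1=46≡20 → U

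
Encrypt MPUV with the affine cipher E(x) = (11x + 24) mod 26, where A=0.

AHKV

M(12): 11·12+24=156≡0 → A
P(15): 11·15+24=189≡7 → H
U(20): 11·20+24=244≡10 → K
V(21): 11·21+24=255≡21 → V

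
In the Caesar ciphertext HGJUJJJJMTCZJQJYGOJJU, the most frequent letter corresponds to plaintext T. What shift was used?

16

The most frequent ciphertext letter is J (appears 9 times).
J is position 9; T is position 19.
Shift = -10≡16.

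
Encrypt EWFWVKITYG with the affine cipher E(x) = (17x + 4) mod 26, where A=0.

UOLOXSKPWC

E(4): 17·4+4=72≡20 → U
W(22): 17·22+4=378≡14 → O
F(5): 17·5+4=89≡11 → L
W(22): 17·22+4=378≡14 → O
V(21): 17·21+4=361≡23 → X
K(10): 17·10+4=174≡18 → S
I(8): 17·8+4=140≡10 → K
T(19): 17·19+4=327≡15 → P
Y(24): 17·24+4=412≡22 → W
G(6): 17·6+4=106≡2 → C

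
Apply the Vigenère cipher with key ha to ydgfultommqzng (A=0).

Repeat the key across the message: hahahahahahaha
y(24)+h(7): 31≡5 → f
d(3)+a(0): 3 → d
g(6)+h(7): 13 → n
f(5)+a(0): 5 → f
u(20)+h(7): 27≡1 → b
l(11)+a(0): 11 → l
t(19)+h(7): 26≡0 → a
o(14)+a(0): 14 → o
m(12)+h(7): 19 → t
m(12)+a(0): 12 → m
q(16)+h(7): 23 → x
z(25)+a(0): 25 → z
n(13)+h(7): 20 → u
g(6)+a(0): 6 → g

fdnfblaotmxzug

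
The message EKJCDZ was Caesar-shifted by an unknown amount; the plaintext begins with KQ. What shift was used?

20

From the crib: E(4)−K(10)=-6≡20, so the shift is 20.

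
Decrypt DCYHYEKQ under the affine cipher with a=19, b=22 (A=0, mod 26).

ZOWRWKYM

The inverse of 19 mod 26 is 11, since 19·11=209≡1. Apply D(y)=11·(y−22) mod 26:
D(3): 11·(3−22)=-209≡25 → Z
C(2): 11·(2−22)=-220≡14 → O
Y(24): 11·(24−22)=22 → W
H(7): 11·(7−22)=-165≡17 → R
Y(24): 11·(24−22)=22 → W
E(4): 11·(4−22)=-198≡10 → K
K(10): 11·(10−22)=-132≡24 → Y
Q(16): 11·(16−22)=-66≡12 → M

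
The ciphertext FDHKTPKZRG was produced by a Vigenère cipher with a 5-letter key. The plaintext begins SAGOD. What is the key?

NDBWQ

Subtract each crib letter from the matching ciphertext letter (mod 26):
F(5)−S(18)=-13≡13 → N
D(3)−A(0)=3 → D
H(7)−G(6)=1 → B
K(10)−O(14)=-4≡22 → W
T(19)−D(3)=16 → Q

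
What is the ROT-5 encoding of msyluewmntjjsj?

rxdqzjbrsyooxo

m(12): 12+5=17 → r
s(18): 18+5=23 → x
y(24): 24+5=29≡3 → d
l(11): 11+5=16 → q
u(20): 20+5=25 → z
e(4): 4+5=9 → j
w(22): 22+5=27≡1 → b
m(12): 12+5=17 → r
n(13): 13+5=18 → s
t(19): 19+5=24 → y
j(9): 9+5=14 → o
j(9): 9+5=14 → o
s(18): 18+5=23 → x
j(9): 9+5=14 → o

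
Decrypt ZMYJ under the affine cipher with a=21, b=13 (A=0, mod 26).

IVDG

The inverse of 21 mod 26 is 5, since 21·5=105≡1. Apply D(y)=5·(y−13) mod 26:
Z(25): 5·(25−13)=60≡8 → I
M(12): 5·(12−13)=-5≡21 → V
Y(24): 5·(24−13)=55≡3 → D
J(9): 5·(9−13)=-20≡6 → G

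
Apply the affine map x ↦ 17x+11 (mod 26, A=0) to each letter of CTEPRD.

C(2): 17·2+11=45≡19 → T
T(19): 17·19+11=334≡22 → W
E(4): 17·4+11=79≡1 → B
P(15): 17·15+11=266≡6 → G
R(17): 17·17+11=300≡14 → O
D(3): 17·3+11=62≡10 → K

TWBGOK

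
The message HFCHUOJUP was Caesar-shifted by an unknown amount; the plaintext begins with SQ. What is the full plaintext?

SQNSFZUFA

From the crib: H(7)−S(18)=-11≡15, so the shift is 15.
Subtract 15 from each ciphertext letter:
H(7): 7−15=-8≡18 → S
F(5): 5−15=-10≡16 → Q
C(2): 2−15=-13≡13 → N
H(7): 7−15=-8≡18 → S
U(20): 20−15=5 → F
O(14): 14−15=-1≡25 → Z
J(9): 9−15=-6≡20 → U
U(20): 20−15=5 → F
P(15): 15−15=0 → A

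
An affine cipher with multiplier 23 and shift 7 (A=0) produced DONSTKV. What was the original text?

KPYFWZE

The inverse of 23 mod 26 is 17, since 23·17=391≡1. Apply D(y)=17·(y−7) mod 26:
D(3): 17·(3−7)=-68≡10 → K
O(14): 17·(14−7)=119≡15 → P
N(13): 17·(13−7)=102≡24 → Y
S(18): 17·(18−7)=187≡5 → F
T(19): 17·(19−7)=204≡22 → W
K(10): 17·(10−7)=51≡25 → Z
V(21): 17·(21−7)=238≡4 → E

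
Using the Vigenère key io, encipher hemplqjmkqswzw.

psudteraseakhk

Repeat the key across the message: ioioioioioioio
h(7)+i(8): 15 → p
e(4)+o(14): 18 → s
m(12)+i(8): 20 → u
p(15)+o(14): 29≡3 → d
l(11)+i(8): 19 → t
q(16)+o(14): 30≡4 → e
j(9)+i(8): 17 → r
m(12)+o(14): 26≡0 → a
k(10)+i(8): 18 → s
q(16)+o(14): 30≡4 → e
s(18)+i(8): 26≡0 → a
w(22)+o(14): 36≡10 → k
z(25)+i(8): 33≡7 → h
w(22)+o(14): 36≡10 → k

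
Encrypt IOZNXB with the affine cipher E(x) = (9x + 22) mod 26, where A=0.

I(8): 9·8+22=94≡16 → Q
O(14): 9·14+22=148≡18 → S
Z(25): 9·25+22=247≡13 → N
N(13): 9·13+22=139≡9 → J
X(23): 9·23+22=229≡21 → V
B(1): 9·1+22=31≡5 → F

QSNJVF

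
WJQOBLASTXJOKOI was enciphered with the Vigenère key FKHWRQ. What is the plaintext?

RZJSKVVIMBSYFEB

Repeat the key across the ciphertext: FKHWRQFKHWRQFKH
W(22)−F(5): 17 → R
J(9)−K(10): -1≡25 → Z
Q(16)−H(7): 9 → J
O(14)−W(22): -8≡18 → S
B(1)−R(17): -16≡10 → K
L(11)−Q(16): -5≡21 → V
A(0)−F(5): -5≡21 → V
S(18)−K(10): 8 → I
T(19)−H(7): 12 → M
X(23)−W(22): 1 → B
J(9)−R(17): -8≡18 → S
O(14)−Q(16): -2≡24 → Y
K(10)−F(5): 5 → F
O(14)−K(10): 4 → E
I(8)−H(7): 1 → B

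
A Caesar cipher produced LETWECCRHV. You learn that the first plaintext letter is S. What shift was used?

19

From the crib: L(11)−S(18)=-7≡19, so the shift is 19.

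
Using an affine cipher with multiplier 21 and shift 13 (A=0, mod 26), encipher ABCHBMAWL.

NIDEIFNHK

A(0): 21·0+13=13 → N
B(1): 21·1+13=34≡8 → I
C(2): 21·2+13=55≡3 → D
H(7): 21·7+13=160≡4 → E
B(1): 21·1+13=34≡8 → I
M(12): 21·12+13=265≡5 → F
A(0): 21·0+13=13 → N
W(22): 21·22+13=475≡7 → H
L(11): 21·11+13=244≡10 → K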